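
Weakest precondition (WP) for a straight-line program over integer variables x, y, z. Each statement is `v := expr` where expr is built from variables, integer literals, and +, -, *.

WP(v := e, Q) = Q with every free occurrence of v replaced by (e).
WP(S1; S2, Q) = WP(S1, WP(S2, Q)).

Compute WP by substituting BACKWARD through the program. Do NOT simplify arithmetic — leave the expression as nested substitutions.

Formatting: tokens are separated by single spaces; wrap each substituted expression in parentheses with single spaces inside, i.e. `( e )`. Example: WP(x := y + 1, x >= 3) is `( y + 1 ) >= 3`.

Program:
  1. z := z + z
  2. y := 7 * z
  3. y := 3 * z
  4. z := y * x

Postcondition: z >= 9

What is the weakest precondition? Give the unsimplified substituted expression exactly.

post: z >= 9
stmt 4: z := y * x  -- replace 1 occurrence(s) of z with (y * x)
  => ( y * x ) >= 9
stmt 3: y := 3 * z  -- replace 1 occurrence(s) of y with (3 * z)
  => ( ( 3 * z ) * x ) >= 9
stmt 2: y := 7 * z  -- replace 0 occurrence(s) of y with (7 * z)
  => ( ( 3 * z ) * x ) >= 9
stmt 1: z := z + z  -- replace 1 occurrence(s) of z with (z + z)
  => ( ( 3 * ( z + z ) ) * x ) >= 9

Answer: ( ( 3 * ( z + z ) ) * x ) >= 9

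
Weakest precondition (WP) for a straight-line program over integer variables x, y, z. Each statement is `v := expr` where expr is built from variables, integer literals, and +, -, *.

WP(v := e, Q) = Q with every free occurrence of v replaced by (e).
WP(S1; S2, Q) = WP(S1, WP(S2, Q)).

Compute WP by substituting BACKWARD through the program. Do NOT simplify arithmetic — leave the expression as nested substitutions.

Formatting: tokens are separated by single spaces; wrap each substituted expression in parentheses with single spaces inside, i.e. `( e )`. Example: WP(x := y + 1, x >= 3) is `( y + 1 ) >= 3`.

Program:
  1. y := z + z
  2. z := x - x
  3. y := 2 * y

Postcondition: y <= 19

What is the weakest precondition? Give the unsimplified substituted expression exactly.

post: y <= 19
stmt 3: y := 2 * y  -- replace 1 occurrence(s) of y with (2 * y)
  => ( 2 * y ) <= 19
stmt 2: z := x - x  -- replace 0 occurrence(s) of z with (x - x)
  => ( 2 * y ) <= 19
stmt 1: y := z + z  -- replace 1 occurrence(s) of y with (z + z)
  => ( 2 * ( z + z ) ) <= 19

Answer: ( 2 * ( z + z ) ) <= 19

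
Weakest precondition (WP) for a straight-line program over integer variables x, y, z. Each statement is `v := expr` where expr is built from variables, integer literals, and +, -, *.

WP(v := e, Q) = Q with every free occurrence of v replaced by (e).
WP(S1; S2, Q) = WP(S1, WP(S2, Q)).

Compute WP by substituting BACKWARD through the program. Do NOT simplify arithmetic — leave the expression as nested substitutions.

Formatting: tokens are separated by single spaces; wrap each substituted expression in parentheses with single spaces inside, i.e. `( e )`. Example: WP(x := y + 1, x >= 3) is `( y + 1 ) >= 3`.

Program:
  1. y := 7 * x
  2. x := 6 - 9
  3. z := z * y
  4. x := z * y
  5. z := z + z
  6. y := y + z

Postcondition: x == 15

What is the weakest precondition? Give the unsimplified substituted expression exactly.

Answer: ( ( z * ( 7 * x ) ) * ( 7 * x ) ) == 15

Derivation:
post: x == 15
stmt 6: y := y + z  -- replace 0 occurrence(s) of y with (y + z)
  => x == 15
stmt 5: z := z + z  -- replace 0 occurrence(s) of z with (z + z)
  => x == 15
stmt 4: x := z * y  -- replace 1 occurrence(s) of x with (z * y)
  => ( z * y ) == 15
stmt 3: z := z * y  -- replace 1 occurrence(s) of z with (z * y)
  => ( ( z * y ) * y ) == 15
stmt 2: x := 6 - 9  -- replace 0 occurrence(s) of x with (6 - 9)
  => ( ( z * y ) * y ) == 15
stmt 1: y := 7 * x  -- replace 2 occurrence(s) of y with (7 * x)
  => ( ( z * ( 7 * x ) ) * ( 7 * x ) ) == 15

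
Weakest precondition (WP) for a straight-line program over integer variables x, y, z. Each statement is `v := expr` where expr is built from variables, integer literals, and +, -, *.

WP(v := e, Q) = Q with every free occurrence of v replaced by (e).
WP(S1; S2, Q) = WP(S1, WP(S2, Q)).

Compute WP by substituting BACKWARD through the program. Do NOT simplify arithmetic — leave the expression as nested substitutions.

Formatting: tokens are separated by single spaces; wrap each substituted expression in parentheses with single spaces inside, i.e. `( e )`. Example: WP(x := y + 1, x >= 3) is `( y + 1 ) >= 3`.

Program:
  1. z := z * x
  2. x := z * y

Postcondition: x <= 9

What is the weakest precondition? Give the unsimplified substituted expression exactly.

post: x <= 9
stmt 2: x := z * y  -- replace 1 occurrence(s) of x with (z * y)
  => ( z * y ) <= 9
stmt 1: z := z * x  -- replace 1 occurrence(s) of z with (z * x)
  => ( ( z * x ) * y ) <= 9

Answer: ( ( z * x ) * y ) <= 9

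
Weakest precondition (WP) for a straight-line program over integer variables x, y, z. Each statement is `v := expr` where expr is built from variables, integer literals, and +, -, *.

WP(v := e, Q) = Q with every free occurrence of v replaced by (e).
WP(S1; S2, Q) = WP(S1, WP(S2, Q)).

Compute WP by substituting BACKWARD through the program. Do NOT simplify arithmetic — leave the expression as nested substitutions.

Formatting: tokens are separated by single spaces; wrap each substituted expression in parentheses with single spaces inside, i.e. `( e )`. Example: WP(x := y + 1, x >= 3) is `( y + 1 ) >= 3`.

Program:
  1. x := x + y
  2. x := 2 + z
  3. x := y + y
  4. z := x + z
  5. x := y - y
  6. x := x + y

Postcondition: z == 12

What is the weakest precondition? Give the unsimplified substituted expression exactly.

Answer: ( ( y + y ) + z ) == 12

Derivation:
post: z == 12
stmt 6: x := x + y  -- replace 0 occurrence(s) of x with (x + y)
  => z == 12
stmt 5: x := y - y  -- replace 0 occurrence(s) of x with (y - y)
  => z == 12
stmt 4: z := x + z  -- replace 1 occurrence(s) of z with (x + z)
  => ( x + z ) == 12
stmt 3: x := y + y  -- replace 1 occurrence(s) of x with (y + y)
  => ( ( y + y ) + z ) == 12
stmt 2: x := 2 + z  -- replace 0 occurrence(s) of x with (2 + z)
  => ( ( y + y ) + z ) == 12
stmt 1: x := x + y  -- replace 0 occurrence(s) of x with (x + y)
  => ( ( y + y ) + z ) == 12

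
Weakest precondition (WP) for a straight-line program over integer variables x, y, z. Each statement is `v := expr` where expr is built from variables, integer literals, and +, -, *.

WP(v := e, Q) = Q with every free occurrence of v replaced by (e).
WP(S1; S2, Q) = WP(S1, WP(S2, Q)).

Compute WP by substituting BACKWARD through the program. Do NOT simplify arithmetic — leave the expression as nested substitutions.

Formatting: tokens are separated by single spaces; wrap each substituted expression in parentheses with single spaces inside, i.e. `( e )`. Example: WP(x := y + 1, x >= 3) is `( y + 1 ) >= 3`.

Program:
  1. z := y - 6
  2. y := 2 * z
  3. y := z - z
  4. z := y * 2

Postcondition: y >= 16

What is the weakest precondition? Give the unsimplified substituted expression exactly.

post: y >= 16
stmt 4: z := y * 2  -- replace 0 occurrence(s) of z with (y * 2)
  => y >= 16
stmt 3: y := z - z  -- replace 1 occurrence(s) of y with (z - z)
  => ( z - z ) >= 16
stmt 2: y := 2 * z  -- replace 0 occurrence(s) of y with (2 * z)
  => ( z - z ) >= 16
stmt 1: z := y - 6  -- replace 2 occurrence(s) of z with (y - 6)
  => ( ( y - 6 ) - ( y - 6 ) ) >= 16

Answer: ( ( y - 6 ) - ( y - 6 ) ) >= 16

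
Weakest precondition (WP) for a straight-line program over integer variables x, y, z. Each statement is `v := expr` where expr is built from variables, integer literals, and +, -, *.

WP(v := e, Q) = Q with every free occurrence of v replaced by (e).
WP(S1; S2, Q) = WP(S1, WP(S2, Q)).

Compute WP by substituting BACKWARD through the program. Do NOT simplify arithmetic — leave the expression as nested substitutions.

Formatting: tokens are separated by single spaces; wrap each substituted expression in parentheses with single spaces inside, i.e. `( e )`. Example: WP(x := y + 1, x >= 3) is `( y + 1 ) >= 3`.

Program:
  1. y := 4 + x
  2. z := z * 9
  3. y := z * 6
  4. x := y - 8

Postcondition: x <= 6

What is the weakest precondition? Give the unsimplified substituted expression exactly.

Answer: ( ( ( z * 9 ) * 6 ) - 8 ) <= 6

Derivation:
post: x <= 6
stmt 4: x := y - 8  -- replace 1 occurrence(s) of x with (y - 8)
  => ( y - 8 ) <= 6
stmt 3: y := z * 6  -- replace 1 occurrence(s) of y with (z * 6)
  => ( ( z * 6 ) - 8 ) <= 6
stmt 2: z := z * 9  -- replace 1 occurrence(s) of z with (z * 9)
  => ( ( ( z * 9 ) * 6 ) - 8 ) <= 6
stmt 1: y := 4 + x  -- replace 0 occurrence(s) of y with (4 + x)
  => ( ( ( z * 9 ) * 6 ) - 8 ) <= 6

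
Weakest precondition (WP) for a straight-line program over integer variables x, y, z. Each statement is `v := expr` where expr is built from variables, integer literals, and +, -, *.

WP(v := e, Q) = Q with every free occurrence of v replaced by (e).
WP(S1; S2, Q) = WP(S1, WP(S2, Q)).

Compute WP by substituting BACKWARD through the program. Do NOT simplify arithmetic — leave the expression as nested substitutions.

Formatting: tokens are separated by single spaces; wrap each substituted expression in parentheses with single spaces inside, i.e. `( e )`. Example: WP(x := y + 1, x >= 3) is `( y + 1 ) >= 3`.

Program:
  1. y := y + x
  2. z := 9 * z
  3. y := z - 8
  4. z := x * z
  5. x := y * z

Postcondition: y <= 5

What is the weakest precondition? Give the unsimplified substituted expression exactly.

Answer: ( ( 9 * z ) - 8 ) <= 5

Derivation:
post: y <= 5
stmt 5: x := y * z  -- replace 0 occurrence(s) of x with (y * z)
  => y <= 5
stmt 4: z := x * z  -- replace 0 occurrence(s) of z with (x * z)
  => y <= 5
stmt 3: y := z - 8  -- replace 1 occurrence(s) of y with (z - 8)
  => ( z - 8 ) <= 5
stmt 2: z := 9 * z  -- replace 1 occurrence(s) of z with (9 * z)
  => ( ( 9 * z ) - 8 ) <= 5
stmt 1: y := y + x  -- replace 0 occurrence(s) of y with (y + x)
  => ( ( 9 * z ) - 8 ) <= 5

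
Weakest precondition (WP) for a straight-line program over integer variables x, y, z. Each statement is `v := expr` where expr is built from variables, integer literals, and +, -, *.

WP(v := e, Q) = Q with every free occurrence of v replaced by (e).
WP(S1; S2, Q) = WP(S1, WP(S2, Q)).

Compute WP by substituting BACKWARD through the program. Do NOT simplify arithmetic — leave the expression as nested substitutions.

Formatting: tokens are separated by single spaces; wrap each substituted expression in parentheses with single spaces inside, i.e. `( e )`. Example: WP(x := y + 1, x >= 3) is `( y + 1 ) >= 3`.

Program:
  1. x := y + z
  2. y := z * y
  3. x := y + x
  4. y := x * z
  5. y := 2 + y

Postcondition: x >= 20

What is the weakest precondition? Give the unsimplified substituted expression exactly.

Answer: ( ( z * y ) + ( y + z ) ) >= 20

Derivation:
post: x >= 20
stmt 5: y := 2 + y  -- replace 0 occurrence(s) of y with (2 + y)
  => x >= 20
stmt 4: y := x * z  -- replace 0 occurrence(s) of y with (x * z)
  => x >= 20
stmt 3: x := y + x  -- replace 1 occurrence(s) of x with (y + x)
  => ( y + x ) >= 20
stmt 2: y := z * y  -- replace 1 occurrence(s) of y with (z * y)
  => ( ( z * y ) + x ) >= 20
stmt 1: x := y + z  -- replace 1 occurrence(s) of x with (y + z)
  => ( ( z * y ) + ( y + z ) ) >= 20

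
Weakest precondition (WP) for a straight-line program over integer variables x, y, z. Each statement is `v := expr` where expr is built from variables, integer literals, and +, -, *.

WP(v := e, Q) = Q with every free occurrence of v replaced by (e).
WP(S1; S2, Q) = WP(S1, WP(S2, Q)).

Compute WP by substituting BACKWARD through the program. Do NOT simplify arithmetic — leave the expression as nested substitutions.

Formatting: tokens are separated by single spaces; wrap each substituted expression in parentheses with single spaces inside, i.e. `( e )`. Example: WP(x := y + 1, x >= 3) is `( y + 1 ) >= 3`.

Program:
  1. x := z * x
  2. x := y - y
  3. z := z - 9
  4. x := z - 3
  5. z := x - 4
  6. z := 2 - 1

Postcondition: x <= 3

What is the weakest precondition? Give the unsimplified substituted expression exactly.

post: x <= 3
stmt 6: z := 2 - 1  -- replace 0 occurrence(s) of z with (2 - 1)
  => x <= 3
stmt 5: z := x - 4  -- replace 0 occurrence(s) of z with (x - 4)
  => x <= 3
stmt 4: x := z - 3  -- replace 1 occurrence(s) of x with (z - 3)
  => ( z - 3 ) <= 3
stmt 3: z := z - 9  -- replace 1 occurrence(s) of z with (z - 9)
  => ( ( z - 9 ) - 3 ) <= 3
stmt 2: x := y - y  -- replace 0 occurrence(s) of x with (y - y)
  => ( ( z - 9 ) - 3 ) <= 3
stmt 1: x := z * x  -- replace 0 occurrence(s) of x with (z * x)
  => ( ( z - 9 ) - 3 ) <= 3

Answer: ( ( z - 9 ) - 3 ) <= 3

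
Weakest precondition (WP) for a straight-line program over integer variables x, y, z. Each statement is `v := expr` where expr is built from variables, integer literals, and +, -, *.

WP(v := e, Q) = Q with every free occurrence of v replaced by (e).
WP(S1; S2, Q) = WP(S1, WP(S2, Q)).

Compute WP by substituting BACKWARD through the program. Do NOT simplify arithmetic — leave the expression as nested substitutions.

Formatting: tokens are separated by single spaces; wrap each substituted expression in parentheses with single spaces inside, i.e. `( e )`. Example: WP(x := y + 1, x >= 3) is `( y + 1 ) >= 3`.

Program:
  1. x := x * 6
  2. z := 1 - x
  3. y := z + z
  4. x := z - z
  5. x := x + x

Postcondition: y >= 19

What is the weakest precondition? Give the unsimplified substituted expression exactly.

post: y >= 19
stmt 5: x := x + x  -- replace 0 occurrence(s) of x with (x + x)
  => y >= 19
stmt 4: x := z - z  -- replace 0 occurrence(s) of x with (z - z)
  => y >= 19
stmt 3: y := z + z  -- replace 1 occurrence(s) of y with (z + z)
  => ( z + z ) >= 19
stmt 2: z := 1 - x  -- replace 2 occurrence(s) of z with (1 - x)
  => ( ( 1 - x ) + ( 1 - x ) ) >= 19
stmt 1: x := x * 6  -- replace 2 occurrence(s) of x with (x * 6)
  => ( ( 1 - ( x * 6 ) ) + ( 1 - ( x * 6 ) ) ) >= 19

Answer: ( ( 1 - ( x * 6 ) ) + ( 1 - ( x * 6 ) ) ) >= 19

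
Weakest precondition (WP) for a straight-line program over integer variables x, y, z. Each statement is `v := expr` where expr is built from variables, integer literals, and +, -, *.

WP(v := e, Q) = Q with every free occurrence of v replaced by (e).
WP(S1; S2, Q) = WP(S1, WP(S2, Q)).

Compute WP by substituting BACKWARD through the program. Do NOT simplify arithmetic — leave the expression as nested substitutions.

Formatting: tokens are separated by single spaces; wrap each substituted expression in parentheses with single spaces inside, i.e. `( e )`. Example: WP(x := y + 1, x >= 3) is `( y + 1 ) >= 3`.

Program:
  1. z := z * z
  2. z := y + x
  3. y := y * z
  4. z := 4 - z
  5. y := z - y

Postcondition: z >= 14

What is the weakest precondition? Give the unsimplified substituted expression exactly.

Answer: ( 4 - ( y + x ) ) >= 14

Derivation:
post: z >= 14
stmt 5: y := z - y  -- replace 0 occurrence(s) of y with (z - y)
  => z >= 14
stmt 4: z := 4 - z  -- replace 1 occurrence(s) of z with (4 - z)
  => ( 4 - z ) >= 14
stmt 3: y := y * z  -- replace 0 occurrence(s) of y with (y * z)
  => ( 4 - z ) >= 14
stmt 2: z := y + x  -- replace 1 occurrence(s) of z with (y + x)
  => ( 4 - ( y + x ) ) >= 14
stmt 1: z := z * z  -- replace 0 occurrence(s) of z with (z * z)
  => ( 4 - ( y + x ) ) >= 14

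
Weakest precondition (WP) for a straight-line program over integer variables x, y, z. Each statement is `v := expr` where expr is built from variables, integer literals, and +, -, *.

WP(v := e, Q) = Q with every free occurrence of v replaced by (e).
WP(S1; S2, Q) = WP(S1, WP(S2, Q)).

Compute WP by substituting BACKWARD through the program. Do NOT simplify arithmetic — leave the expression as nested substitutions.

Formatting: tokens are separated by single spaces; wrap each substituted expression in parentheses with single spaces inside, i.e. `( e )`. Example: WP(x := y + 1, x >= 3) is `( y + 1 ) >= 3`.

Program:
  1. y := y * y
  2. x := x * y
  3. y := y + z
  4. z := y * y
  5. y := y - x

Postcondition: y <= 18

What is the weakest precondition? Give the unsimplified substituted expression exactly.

post: y <= 18
stmt 5: y := y - x  -- replace 1 occurrence(s) of y with (y - x)
  => ( y - x ) <= 18
stmt 4: z := y * y  -- replace 0 occurrence(s) of z with (y * y)
  => ( y - x ) <= 18
stmt 3: y := y + z  -- replace 1 occurrence(s) of y with (y + z)
  => ( ( y + z ) - x ) <= 18
stmt 2: x := x * y  -- replace 1 occurrence(s) of x with (x * y)
  => ( ( y + z ) - ( x * y ) ) <= 18
stmt 1: y := y * y  -- replace 2 occurrence(s) of y with (y * y)
  => ( ( ( y * y ) + z ) - ( x * ( y * y ) ) ) <= 18

Answer: ( ( ( y * y ) + z ) - ( x * ( y * y ) ) ) <= 18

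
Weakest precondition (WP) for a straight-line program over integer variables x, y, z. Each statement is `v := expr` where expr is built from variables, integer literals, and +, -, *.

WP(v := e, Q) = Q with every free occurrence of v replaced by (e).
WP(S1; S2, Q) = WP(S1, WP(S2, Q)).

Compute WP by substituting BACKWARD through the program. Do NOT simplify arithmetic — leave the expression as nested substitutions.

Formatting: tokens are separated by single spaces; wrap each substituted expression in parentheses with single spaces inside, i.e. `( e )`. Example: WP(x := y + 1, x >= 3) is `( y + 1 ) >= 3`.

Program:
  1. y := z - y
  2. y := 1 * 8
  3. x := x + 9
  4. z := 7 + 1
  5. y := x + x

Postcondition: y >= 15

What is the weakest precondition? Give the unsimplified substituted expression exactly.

Answer: ( ( x + 9 ) + ( x + 9 ) ) >= 15

Derivation:
post: y >= 15
stmt 5: y := x + x  -- replace 1 occurrence(s) of y with (x + x)
  => ( x + x ) >= 15
stmt 4: z := 7 + 1  -- replace 0 occurrence(s) of z with (7 + 1)
  => ( x + x ) >= 15
stmt 3: x := x + 9  -- replace 2 occurrence(s) of x with (x + 9)
  => ( ( x + 9 ) + ( x + 9 ) ) >= 15
stmt 2: y := 1 * 8  -- replace 0 occurrence(s) of y with (1 * 8)
  => ( ( x + 9 ) + ( x + 9 ) ) >= 15
stmt 1: y := z - y  -- replace 0 occurrence(s) of y with (z - y)
  => ( ( x + 9 ) + ( x + 9 ) ) >= 15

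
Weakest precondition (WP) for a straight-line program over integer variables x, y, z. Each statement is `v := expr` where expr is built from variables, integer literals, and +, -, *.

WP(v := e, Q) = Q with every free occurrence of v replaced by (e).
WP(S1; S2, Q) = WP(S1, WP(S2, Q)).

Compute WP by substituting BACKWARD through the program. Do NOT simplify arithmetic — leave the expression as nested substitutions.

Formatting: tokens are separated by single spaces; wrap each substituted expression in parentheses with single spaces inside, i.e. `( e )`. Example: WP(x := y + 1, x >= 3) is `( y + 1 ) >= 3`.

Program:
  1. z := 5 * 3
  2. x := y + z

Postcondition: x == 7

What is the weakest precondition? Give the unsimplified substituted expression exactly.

Answer: ( y + ( 5 * 3 ) ) == 7

Derivation:
post: x == 7
stmt 2: x := y + z  -- replace 1 occurrence(s) of x with (y + z)
  => ( y + z ) == 7
stmt 1: z := 5 * 3  -- replace 1 occurrence(s) of z with (5 * 3)
  => ( y + ( 5 * 3 ) ) == 7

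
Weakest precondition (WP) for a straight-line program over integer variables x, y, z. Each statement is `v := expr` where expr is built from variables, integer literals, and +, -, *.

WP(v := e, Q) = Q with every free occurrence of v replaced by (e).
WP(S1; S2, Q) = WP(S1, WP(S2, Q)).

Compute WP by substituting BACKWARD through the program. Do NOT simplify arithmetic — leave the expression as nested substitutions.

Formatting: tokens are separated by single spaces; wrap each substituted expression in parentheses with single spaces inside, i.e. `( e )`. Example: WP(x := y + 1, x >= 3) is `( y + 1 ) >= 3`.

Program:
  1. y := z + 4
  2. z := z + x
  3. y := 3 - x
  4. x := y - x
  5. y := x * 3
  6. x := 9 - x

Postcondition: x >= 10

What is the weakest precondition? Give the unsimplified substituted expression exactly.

post: x >= 10
stmt 6: x := 9 - x  -- replace 1 occurrence(s) of x with (9 - x)
  => ( 9 - x ) >= 10
stmt 5: y := x * 3  -- replace 0 occurrence(s) of y with (x * 3)
  => ( 9 - x ) >= 10
stmt 4: x := y - x  -- replace 1 occurrence(s) of x with (y - x)
  => ( 9 - ( y - x ) ) >= 10
stmt 3: y := 3 - x  -- replace 1 occurrence(s) of y with (3 - x)
  => ( 9 - ( ( 3 - x ) - x ) ) >= 10
stmt 2: z := z + x  -- replace 0 occurrence(s) of z with (z + x)
  => ( 9 - ( ( 3 - x ) - x ) ) >= 10
stmt 1: y := z + 4  -- replace 0 occurrence(s) of y with (z + 4)
  => ( 9 - ( ( 3 - x ) - x ) ) >= 10

Answer: ( 9 - ( ( 3 - x ) - x ) ) >= 10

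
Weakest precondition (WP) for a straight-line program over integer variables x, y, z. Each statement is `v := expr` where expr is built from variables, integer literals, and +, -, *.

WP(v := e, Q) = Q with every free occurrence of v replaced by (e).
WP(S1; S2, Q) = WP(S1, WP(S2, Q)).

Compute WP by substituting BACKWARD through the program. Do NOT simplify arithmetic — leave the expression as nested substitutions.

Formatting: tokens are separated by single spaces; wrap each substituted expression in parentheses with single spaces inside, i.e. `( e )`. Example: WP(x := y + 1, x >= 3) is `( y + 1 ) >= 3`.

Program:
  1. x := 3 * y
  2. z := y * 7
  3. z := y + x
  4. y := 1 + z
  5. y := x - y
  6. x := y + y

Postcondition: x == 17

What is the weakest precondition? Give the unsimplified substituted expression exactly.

post: x == 17
stmt 6: x := y + y  -- replace 1 occurrence(s) of x with (y + y)
  => ( y + y ) == 17
stmt 5: y := x - y  -- replace 2 occurrence(s) of y with (x - y)
  => ( ( x - y ) + ( x - y ) ) == 17
stmt 4: y := 1 + z  -- replace 2 occurrence(s) of y with (1 + z)
  => ( ( x - ( 1 + z ) ) + ( x - ( 1 + z ) ) ) == 17
stmt 3: z := y + x  -- replace 2 occurrence(s) of z with (y + x)
  => ( ( x - ( 1 + ( y + x ) ) ) + ( x - ( 1 + ( y + x ) ) ) ) == 17
stmt 2: z := y * 7  -- replace 0 occurrence(s) of z with (y * 7)
  => ( ( x - ( 1 + ( y + x ) ) ) + ( x - ( 1 + ( y + x ) ) ) ) == 17
stmt 1: x := 3 * y  -- replace 4 occurrence(s) of x with (3 * y)
  => ( ( ( 3 * y ) - ( 1 + ( y + ( 3 * y ) ) ) ) + ( ( 3 * y ) - ( 1 + ( y + ( 3 * y ) ) ) ) ) == 17

Answer: ( ( ( 3 * y ) - ( 1 + ( y + ( 3 * y ) ) ) ) + ( ( 3 * y ) - ( 1 + ( y + ( 3 * y ) ) ) ) ) == 17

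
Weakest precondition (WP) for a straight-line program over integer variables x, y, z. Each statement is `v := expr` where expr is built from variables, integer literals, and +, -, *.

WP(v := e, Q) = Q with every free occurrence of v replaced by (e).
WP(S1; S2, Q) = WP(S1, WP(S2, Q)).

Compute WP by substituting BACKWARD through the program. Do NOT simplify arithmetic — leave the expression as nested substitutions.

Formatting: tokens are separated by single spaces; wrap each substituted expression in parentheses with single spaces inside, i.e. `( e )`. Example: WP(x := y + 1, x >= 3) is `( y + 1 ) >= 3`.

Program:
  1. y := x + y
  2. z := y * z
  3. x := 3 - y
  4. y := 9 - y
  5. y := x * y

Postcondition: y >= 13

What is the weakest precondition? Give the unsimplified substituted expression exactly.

Answer: ( ( 3 - ( x + y ) ) * ( 9 - ( x + y ) ) ) >= 13

Derivation:
post: y >= 13
stmt 5: y := x * y  -- replace 1 occurrence(s) of y with (x * y)
  => ( x * y ) >= 13
stmt 4: y := 9 - y  -- replace 1 occurrence(s) of y with (9 - y)
  => ( x * ( 9 - y ) ) >= 13
stmt 3: x := 3 - y  -- replace 1 occurrence(s) of x with (3 - y)
  => ( ( 3 - y ) * ( 9 - y ) ) >= 13
stmt 2: z := y * z  -- replace 0 occurrence(s) of z with (y * z)
  => ( ( 3 - y ) * ( 9 - y ) ) >= 13
stmt 1: y := x + y  -- replace 2 occurrence(s) of y with (x + y)
  => ( ( 3 - ( x + y ) ) * ( 9 - ( x + y ) ) ) >= 13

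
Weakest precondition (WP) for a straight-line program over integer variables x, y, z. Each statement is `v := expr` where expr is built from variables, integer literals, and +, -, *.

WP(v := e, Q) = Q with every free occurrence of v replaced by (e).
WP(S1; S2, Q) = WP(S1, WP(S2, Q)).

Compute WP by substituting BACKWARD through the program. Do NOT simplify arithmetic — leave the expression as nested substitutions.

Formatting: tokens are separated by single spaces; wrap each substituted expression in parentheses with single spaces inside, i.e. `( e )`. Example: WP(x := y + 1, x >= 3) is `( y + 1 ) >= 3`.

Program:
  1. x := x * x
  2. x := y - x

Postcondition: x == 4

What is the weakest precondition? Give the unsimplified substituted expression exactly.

post: x == 4
stmt 2: x := y - x  -- replace 1 occurrence(s) of x with (y - x)
  => ( y - x ) == 4
stmt 1: x := x * x  -- replace 1 occurrence(s) of x with (x * x)
  => ( y - ( x * x ) ) == 4

Answer: ( y - ( x * x ) ) == 4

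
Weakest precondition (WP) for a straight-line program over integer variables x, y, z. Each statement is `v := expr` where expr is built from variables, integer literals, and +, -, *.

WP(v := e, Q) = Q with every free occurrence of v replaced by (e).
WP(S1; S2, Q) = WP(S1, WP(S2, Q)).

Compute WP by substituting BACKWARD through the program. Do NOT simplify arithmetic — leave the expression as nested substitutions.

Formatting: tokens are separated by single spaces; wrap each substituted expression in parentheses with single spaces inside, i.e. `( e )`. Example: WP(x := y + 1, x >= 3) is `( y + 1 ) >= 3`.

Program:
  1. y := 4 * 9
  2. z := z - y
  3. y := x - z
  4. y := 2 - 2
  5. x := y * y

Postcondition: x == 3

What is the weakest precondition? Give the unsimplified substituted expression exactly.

post: x == 3
stmt 5: x := y * y  -- replace 1 occurrence(s) of x with (y * y)
  => ( y * y ) == 3
stmt 4: y := 2 - 2  -- replace 2 occurrence(s) of y with (2 - 2)
  => ( ( 2 - 2 ) * ( 2 - 2 ) ) == 3
stmt 3: y := x - z  -- replace 0 occurrence(s) of y with (x - z)
  => ( ( 2 - 2 ) * ( 2 - 2 ) ) == 3
stmt 2: z := z - y  -- replace 0 occurrence(s) of z with (z - y)
  => ( ( 2 - 2 ) * ( 2 - 2 ) ) == 3
stmt 1: y := 4 * 9  -- replace 0 occurrence(s) of y with (4 * 9)
  => ( ( 2 - 2 ) * ( 2 - 2 ) ) == 3

Answer: ( ( 2 - 2 ) * ( 2 - 2 ) ) == 3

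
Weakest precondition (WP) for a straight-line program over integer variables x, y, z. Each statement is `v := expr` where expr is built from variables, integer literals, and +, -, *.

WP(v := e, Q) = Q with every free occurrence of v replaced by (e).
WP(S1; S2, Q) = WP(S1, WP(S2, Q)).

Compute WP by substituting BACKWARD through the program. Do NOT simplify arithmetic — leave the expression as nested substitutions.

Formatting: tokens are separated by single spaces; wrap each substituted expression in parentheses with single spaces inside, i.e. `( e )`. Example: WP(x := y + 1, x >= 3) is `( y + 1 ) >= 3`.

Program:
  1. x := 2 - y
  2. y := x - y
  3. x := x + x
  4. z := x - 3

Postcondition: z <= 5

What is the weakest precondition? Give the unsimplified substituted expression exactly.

post: z <= 5
stmt 4: z := x - 3  -- replace 1 occurrence(s) of z with (x - 3)
  => ( x - 3 ) <= 5
stmt 3: x := x + x  -- replace 1 occurrence(s) of x with (x + x)
  => ( ( x + x ) - 3 ) <= 5
stmt 2: y := x - y  -- replace 0 occurrence(s) of y with (x - y)
  => ( ( x + x ) - 3 ) <= 5
stmt 1: x := 2 - y  -- replace 2 occurrence(s) of x with (2 - y)
  => ( ( ( 2 - y ) + ( 2 - y ) ) - 3 ) <= 5

Answer: ( ( ( 2 - y ) + ( 2 - y ) ) - 3 ) <= 5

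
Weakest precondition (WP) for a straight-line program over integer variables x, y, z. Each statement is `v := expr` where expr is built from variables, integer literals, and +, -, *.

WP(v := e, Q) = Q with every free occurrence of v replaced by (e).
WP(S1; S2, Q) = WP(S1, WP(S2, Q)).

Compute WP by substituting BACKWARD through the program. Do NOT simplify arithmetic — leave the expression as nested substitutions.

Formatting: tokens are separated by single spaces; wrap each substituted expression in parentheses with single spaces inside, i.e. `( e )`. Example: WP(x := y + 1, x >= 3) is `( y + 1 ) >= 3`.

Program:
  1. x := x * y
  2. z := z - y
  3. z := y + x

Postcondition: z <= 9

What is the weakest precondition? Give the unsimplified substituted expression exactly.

Answer: ( y + ( x * y ) ) <= 9

Derivation:
post: z <= 9
stmt 3: z := y + x  -- replace 1 occurrence(s) of z with (y + x)
  => ( y + x ) <= 9
stmt 2: z := z - y  -- replace 0 occurrence(s) of z with (z - y)
  => ( y + x ) <= 9
stmt 1: x := x * y  -- replace 1 occurrence(s) of x with (x * y)
  => ( y + ( x * y ) ) <= 9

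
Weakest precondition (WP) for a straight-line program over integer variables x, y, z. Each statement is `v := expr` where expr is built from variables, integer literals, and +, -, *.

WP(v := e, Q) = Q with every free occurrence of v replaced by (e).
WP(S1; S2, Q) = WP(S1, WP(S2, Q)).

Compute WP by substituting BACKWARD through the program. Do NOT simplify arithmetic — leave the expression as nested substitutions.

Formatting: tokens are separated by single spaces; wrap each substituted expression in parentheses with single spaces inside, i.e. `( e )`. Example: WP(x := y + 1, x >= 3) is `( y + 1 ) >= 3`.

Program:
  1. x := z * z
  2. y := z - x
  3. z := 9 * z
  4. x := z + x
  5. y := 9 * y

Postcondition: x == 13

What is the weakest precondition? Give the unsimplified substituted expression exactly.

post: x == 13
stmt 5: y := 9 * y  -- replace 0 occurrence(s) of y with (9 * y)
  => x == 13
stmt 4: x := z + x  -- replace 1 occurrence(s) of x with (z + x)
  => ( z + x ) == 13
stmt 3: z := 9 * z  -- replace 1 occurrence(s) of z with (9 * z)
  => ( ( 9 * z ) + x ) == 13
stmt 2: y := z - x  -- replace 0 occurrence(s) of y with (z - x)
  => ( ( 9 * z ) + x ) == 13
stmt 1: x := z * z  -- replace 1 occurrence(s) of x with (z * z)
  => ( ( 9 * z ) + ( z * z ) ) == 13

Answer: ( ( 9 * z ) + ( z * z ) ) == 13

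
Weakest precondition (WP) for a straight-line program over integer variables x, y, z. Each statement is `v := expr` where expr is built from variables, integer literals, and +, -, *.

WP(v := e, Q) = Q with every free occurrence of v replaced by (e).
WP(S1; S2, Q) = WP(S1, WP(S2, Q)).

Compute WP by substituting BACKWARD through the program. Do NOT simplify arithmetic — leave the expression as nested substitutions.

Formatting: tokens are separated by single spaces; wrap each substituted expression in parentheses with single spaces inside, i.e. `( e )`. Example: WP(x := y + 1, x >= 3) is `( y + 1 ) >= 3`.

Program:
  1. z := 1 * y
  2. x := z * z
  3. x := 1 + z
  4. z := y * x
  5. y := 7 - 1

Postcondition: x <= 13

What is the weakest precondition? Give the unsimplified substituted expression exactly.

Answer: ( 1 + ( 1 * y ) ) <= 13

Derivation:
post: x <= 13
stmt 5: y := 7 - 1  -- replace 0 occurrence(s) of y with (7 - 1)
  => x <= 13
stmt 4: z := y * x  -- replace 0 occurrence(s) of z with (y * x)
  => x <= 13
stmt 3: x := 1 + z  -- replace 1 occurrence(s) of x with (1 + z)
  => ( 1 + z ) <= 13
stmt 2: x := z * z  -- replace 0 occurrence(s) of x with (z * z)
  => ( 1 + z ) <= 13
stmt 1: z := 1 * y  -- replace 1 occurrence(s) of z with (1 * y)
  => ( 1 + ( 1 * y ) ) <= 13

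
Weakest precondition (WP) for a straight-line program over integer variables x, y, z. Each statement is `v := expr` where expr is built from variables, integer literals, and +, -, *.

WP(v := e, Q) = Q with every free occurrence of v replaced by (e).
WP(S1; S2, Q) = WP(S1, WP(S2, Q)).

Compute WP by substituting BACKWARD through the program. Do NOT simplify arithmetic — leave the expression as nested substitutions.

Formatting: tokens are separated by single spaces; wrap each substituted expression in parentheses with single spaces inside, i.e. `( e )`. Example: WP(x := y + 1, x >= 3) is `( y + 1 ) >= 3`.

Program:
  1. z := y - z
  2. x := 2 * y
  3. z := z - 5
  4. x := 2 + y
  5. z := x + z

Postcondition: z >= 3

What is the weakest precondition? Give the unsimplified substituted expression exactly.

Answer: ( ( 2 + y ) + ( ( y - z ) - 5 ) ) >= 3

Derivation:
post: z >= 3
stmt 5: z := x + z  -- replace 1 occurrence(s) of z with (x + z)
  => ( x + z ) >= 3
stmt 4: x := 2 + y  -- replace 1 occurrence(s) of x with (2 + y)
  => ( ( 2 + y ) + z ) >= 3
stmt 3: z := z - 5  -- replace 1 occurrence(s) of z with (z - 5)
  => ( ( 2 + y ) + ( z - 5 ) ) >= 3
stmt 2: x := 2 * y  -- replace 0 occurrence(s) of x with (2 * y)
  => ( ( 2 + y ) + ( z - 5 ) ) >= 3
stmt 1: z := y - z  -- replace 1 occurrence(s) of z with (y - z)
  => ( ( 2 + y ) + ( ( y - z ) - 5 ) ) >= 3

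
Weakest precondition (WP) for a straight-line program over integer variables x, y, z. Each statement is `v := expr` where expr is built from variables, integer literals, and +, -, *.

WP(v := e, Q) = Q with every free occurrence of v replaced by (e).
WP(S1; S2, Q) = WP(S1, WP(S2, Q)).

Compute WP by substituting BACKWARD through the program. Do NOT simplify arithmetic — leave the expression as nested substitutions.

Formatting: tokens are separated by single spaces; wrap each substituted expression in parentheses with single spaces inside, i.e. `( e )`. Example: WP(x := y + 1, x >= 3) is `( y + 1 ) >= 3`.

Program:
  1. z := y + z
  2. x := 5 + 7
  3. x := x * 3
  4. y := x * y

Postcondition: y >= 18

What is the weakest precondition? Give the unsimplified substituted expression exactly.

post: y >= 18
stmt 4: y := x * y  -- replace 1 occurrence(s) of y with (x * y)
  => ( x * y ) >= 18
stmt 3: x := x * 3  -- replace 1 occurrence(s) of x with (x * 3)
  => ( ( x * 3 ) * y ) >= 18
stmt 2: x := 5 + 7  -- replace 1 occurrence(s) of x with (5 + 7)
  => ( ( ( 5 + 7 ) * 3 ) * y ) >= 18
stmt 1: z := y + z  -- replace 0 occurrence(s) of z with (y + z)
  => ( ( ( 5 + 7 ) * 3 ) * y ) >= 18

Answer: ( ( ( 5 + 7 ) * 3 ) * y ) >= 18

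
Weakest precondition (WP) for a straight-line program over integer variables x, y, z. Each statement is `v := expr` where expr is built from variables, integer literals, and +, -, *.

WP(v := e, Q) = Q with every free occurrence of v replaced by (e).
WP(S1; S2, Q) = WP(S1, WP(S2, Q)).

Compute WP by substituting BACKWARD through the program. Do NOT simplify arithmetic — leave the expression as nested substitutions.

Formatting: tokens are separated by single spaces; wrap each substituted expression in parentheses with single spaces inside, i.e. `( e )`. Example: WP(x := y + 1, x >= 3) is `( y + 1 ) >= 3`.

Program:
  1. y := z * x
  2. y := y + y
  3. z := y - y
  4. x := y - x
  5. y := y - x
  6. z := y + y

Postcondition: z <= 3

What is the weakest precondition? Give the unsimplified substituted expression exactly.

post: z <= 3
stmt 6: z := y + y  -- replace 1 occurrence(s) of z with (y + y)
  => ( y + y ) <= 3
stmt 5: y := y - x  -- replace 2 occurrence(s) of y with (y - x)
  => ( ( y - x ) + ( y - x ) ) <= 3
stmt 4: x := y - x  -- replace 2 occurrence(s) of x with (y - x)
  => ( ( y - ( y - x ) ) + ( y - ( y - x ) ) ) <= 3
stmt 3: z := y - y  -- replace 0 occurrence(s) of z with (y - y)
  => ( ( y - ( y - x ) ) + ( y - ( y - x ) ) ) <= 3
stmt 2: y := y + y  -- replace 4 occurrence(s) of y with (y + y)
  => ( ( ( y + y ) - ( ( y + y ) - x ) ) + ( ( y + y ) - ( ( y + y ) - x ) ) ) <= 3
stmt 1: y := z * x  -- replace 8 occurrence(s) of y with (z * x)
  => ( ( ( ( z * x ) + ( z * x ) ) - ( ( ( z * x ) + ( z * x ) ) - x ) ) + ( ( ( z * x ) + ( z * x ) ) - ( ( ( z * x ) + ( z * x ) ) - x ) ) ) <= 3

Answer: ( ( ( ( z * x ) + ( z * x ) ) - ( ( ( z * x ) + ( z * x ) ) - x ) ) + ( ( ( z * x ) + ( z * x ) ) - ( ( ( z * x ) + ( z * x ) ) - x ) ) ) <= 3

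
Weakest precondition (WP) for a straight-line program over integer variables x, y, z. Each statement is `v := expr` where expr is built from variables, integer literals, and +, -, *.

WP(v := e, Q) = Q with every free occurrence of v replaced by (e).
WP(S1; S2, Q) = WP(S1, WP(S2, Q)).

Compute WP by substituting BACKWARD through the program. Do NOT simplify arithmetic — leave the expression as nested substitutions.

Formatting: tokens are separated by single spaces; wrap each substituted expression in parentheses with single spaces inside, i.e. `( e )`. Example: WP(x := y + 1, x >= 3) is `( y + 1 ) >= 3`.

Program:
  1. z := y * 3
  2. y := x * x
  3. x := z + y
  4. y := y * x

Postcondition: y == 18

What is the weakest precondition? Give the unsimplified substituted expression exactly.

Answer: ( ( x * x ) * ( ( y * 3 ) + ( x * x ) ) ) == 18

Derivation:
post: y == 18
stmt 4: y := y * x  -- replace 1 occurrence(s) of y with (y * x)
  => ( y * x ) == 18
stmt 3: x := z + y  -- replace 1 occurrence(s) of x with (z + y)
  => ( y * ( z + y ) ) == 18
stmt 2: y := x * x  -- replace 2 occurrence(s) of y with (x * x)
  => ( ( x * x ) * ( z + ( x * x ) ) ) == 18
stmt 1: z := y * 3  -- replace 1 occurrence(s) of z with (y * 3)
  => ( ( x * x ) * ( ( y * 3 ) + ( x * x ) ) ) == 18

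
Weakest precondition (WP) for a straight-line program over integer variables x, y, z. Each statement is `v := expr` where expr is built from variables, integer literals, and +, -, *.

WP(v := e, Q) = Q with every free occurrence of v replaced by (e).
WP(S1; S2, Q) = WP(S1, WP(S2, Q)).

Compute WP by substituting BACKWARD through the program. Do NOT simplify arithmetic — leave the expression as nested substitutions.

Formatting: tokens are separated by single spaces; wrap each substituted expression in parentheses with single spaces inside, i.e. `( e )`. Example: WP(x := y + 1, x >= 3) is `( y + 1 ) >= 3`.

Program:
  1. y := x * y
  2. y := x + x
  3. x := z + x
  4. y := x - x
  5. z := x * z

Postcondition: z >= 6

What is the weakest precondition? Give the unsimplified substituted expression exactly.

post: z >= 6
stmt 5: z := x * z  -- replace 1 occurrence(s) of z with (x * z)
  => ( x * z ) >= 6
stmt 4: y := x - x  -- replace 0 occurrence(s) of y with (x - x)
  => ( x * z ) >= 6
stmt 3: x := z + x  -- replace 1 occurrence(s) of x with (z + x)
  => ( ( z + x ) * z ) >= 6
stmt 2: y := x + x  -- replace 0 occurrence(s) of y with (x + x)
  => ( ( z + x ) * z ) >= 6
stmt 1: y := x * y  -- replace 0 occurrence(s) of y with (x * y)
  => ( ( z + x ) * z ) >= 6

Answer: ( ( z + x ) * z ) >= 6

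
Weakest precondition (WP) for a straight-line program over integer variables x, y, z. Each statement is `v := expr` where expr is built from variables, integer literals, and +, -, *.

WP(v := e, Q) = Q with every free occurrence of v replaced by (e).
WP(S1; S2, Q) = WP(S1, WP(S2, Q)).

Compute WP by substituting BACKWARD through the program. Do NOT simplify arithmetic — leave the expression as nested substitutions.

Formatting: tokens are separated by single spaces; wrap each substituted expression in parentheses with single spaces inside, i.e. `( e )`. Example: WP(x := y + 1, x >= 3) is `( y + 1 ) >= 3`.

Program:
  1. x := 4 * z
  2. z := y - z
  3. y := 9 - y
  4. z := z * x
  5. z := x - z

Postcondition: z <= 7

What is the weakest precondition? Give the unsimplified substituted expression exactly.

post: z <= 7
stmt 5: z := x - z  -- replace 1 occurrence(s) of z with (x - z)
  => ( x - z ) <= 7
stmt 4: z := z * x  -- replace 1 occurrence(s) of z with (z * x)
  => ( x - ( z * x ) ) <= 7
stmt 3: y := 9 - y  -- replace 0 occurrence(s) of y with (9 - y)
  => ( x - ( z * x ) ) <= 7
stmt 2: z := y - z  -- replace 1 occurrence(s) of z with (y - z)
  => ( x - ( ( y - z ) * x ) ) <= 7
stmt 1: x := 4 * z  -- replace 2 occurrence(s) of x with (4 * z)
  => ( ( 4 * z ) - ( ( y - z ) * ( 4 * z ) ) ) <= 7

Answer: ( ( 4 * z ) - ( ( y - z ) * ( 4 * z ) ) ) <= 7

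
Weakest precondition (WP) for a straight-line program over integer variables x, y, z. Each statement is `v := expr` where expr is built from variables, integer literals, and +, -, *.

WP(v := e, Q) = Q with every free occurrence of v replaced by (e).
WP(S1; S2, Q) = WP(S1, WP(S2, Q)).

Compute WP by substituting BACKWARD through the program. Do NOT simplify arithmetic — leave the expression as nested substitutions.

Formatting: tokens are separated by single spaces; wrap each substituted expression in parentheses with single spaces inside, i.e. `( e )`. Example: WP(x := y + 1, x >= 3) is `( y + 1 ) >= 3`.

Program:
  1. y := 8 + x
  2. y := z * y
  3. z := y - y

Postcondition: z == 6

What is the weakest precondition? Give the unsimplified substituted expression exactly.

post: z == 6
stmt 3: z := y - y  -- replace 1 occurrence(s) of z with (y - y)
  => ( y - y ) == 6
stmt 2: y := z * y  -- replace 2 occurrence(s) of y with (z * y)
  => ( ( z * y ) - ( z * y ) ) == 6
stmt 1: y := 8 + x  -- replace 2 occurrence(s) of y with (8 + x)
  => ( ( z * ( 8 + x ) ) - ( z * ( 8 + x ) ) ) == 6

Answer: ( ( z * ( 8 + x ) ) - ( z * ( 8 + x ) ) ) == 6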